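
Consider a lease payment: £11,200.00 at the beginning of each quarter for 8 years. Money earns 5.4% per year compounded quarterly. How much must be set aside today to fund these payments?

This is an annuity due: 32 payments of £11,200.00 at the beginning of each quarter.
Periodic rate r = 0.054/4 per quarter; n is counted in quarters.
PV = PMT × [(1 − (1+r)^−n)/r] × (1+r) = 11,200 × [1 − (1+r)^−32] / r × (1+r) = £293,375.28

£293,375.28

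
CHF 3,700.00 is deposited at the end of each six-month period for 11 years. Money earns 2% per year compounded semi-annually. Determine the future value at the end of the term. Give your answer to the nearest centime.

This is an ordinary annuity: 22 deposits of CHF 3,700.00 at the end of each six-month period.
Periodic rate r = 0.02/2 per half-year; n is counted in half-years.
FV = PMT × [((1+r)^n − 1)/r] = 3,700 × [(1+r)^22 − 1] / r = CHF 90,544.87

CHF 90,544.87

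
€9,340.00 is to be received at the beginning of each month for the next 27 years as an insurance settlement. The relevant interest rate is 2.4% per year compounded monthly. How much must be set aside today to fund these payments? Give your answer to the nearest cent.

€2,230,035.24

This is an annuity due: 324 payments of €9,340.00 at the beginning of each month.
Periodic rate r = 0.024/12 per month; n is counted in months.
PV = PMT × [(1 − (1+r)^−n)/r] × (1+r) = 9,340 × [1 − (1+r)^−324] / r × (1+r) = €2,230,035.24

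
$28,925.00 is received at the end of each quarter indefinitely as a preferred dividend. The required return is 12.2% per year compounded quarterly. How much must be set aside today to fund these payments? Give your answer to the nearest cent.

$948,360.66

Periodic rate r = 0.122/4 per quarter.
Level perpetuity: PV = PMT / r = 28,925 / (0.122/4) = $948,360.66.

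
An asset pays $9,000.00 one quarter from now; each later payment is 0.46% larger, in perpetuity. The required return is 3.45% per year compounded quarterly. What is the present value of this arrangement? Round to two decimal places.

Periodic rate r = 0.0345/4 per quarter.
Growing perpetuity (Gordon): PV = PMT₁ / (r − g) = 9,000 / (r − 0.0046) = $2,236,024.84.

$2,236,024.84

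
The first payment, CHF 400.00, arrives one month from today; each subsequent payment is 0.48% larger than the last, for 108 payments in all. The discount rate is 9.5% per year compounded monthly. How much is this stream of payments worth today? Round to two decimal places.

CHF 36,485.81

Periodic rate r = 0.095/12 per month; n is counted in months.
Growing ordinary annuity: PV = PMT₁ × [1 − ((1+g)/(1+r))^n] / (r − g) = 400 × [1 − ((1+0.0048)/(1+r))^108] / (r − 0.0048) = CHF 36,485.81.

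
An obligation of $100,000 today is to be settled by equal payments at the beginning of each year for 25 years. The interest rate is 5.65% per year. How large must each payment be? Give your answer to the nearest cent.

$7,159.89

Level annuity due; solve PV = PMT × [(1 − (1+r)^−n)/r] × (1+r) for PMT.
Periodic rate r = 0.0565 per year.
With n = 25: PMT = 100,000 / ([(1 − (1+r)^−n)/r] × (1+r)) = $7,159.89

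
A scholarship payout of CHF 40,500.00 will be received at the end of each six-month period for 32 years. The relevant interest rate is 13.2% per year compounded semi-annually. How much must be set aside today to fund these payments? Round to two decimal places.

CHF 603,369.21

This is an ordinary annuity: 64 payments of CHF 40,500.00 at the end of each six-month period.
Periodic rate r = 0.132/2 per half-year; n is counted in half-years.
PV = PMT × [(1 − (1+r)^−n)/r] = 40,500 × [1 − (1+r)^−64] / r = CHF 603,369.21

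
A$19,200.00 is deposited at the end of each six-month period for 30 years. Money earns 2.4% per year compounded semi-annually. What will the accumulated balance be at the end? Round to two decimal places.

A$1,673,035.63

This is an ordinary annuity: 60 deposits of A$19,200.00 at the end of each six-month period.
Periodic rate r = 0.024/2 per half-year; n is counted in half-years.
FV = PMT × [((1+r)^n − 1)/r] = 19,200 × [(1+r)^60 − 1] / r = A$1,673,035.63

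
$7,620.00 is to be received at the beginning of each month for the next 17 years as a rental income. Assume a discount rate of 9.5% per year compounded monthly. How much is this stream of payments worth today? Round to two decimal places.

This is an annuity due: 204 payments of $7,620.00 at the beginning of each month.
Periodic rate r = 0.095/12 per month; n is counted in months.
PV = PMT × [(1 − (1+r)^−n)/r] × (1+r) = 7,620 × [1 − (1+r)^−204] / r × (1+r) = $775,962.33

$775,962.33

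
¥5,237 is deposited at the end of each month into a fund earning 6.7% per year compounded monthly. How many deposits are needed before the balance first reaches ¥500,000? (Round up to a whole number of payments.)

Periodic rate r = 0.067/12 per month; n is counted in months.
Ordinary annuity FV: 500,000 = 5,237 × [((1+r)^n − 1)/r].
(1+r)^n = 1 + 500,000 × r / 5,237, so n = ln(1 + 500,000·r/5,237) / ln(1+r) = 76.74.
Round up to a whole number of payments: n = 77.

77 payments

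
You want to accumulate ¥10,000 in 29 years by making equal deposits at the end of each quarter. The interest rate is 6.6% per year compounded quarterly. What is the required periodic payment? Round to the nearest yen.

¥29

Level ordinary annuity; solve FV = PMT × [((1+r)^n − 1)/r] for PMT.
Periodic rate r = 0.066/4 per quarter; n is counted in quarters.
With n = 116: PMT = 10,000 / ([((1+r)^n − 1)/r]) = ¥29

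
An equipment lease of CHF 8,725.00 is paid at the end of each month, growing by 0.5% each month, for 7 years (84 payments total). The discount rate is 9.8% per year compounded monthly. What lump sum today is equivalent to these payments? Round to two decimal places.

CHF 639,845.11

Periodic rate r = 0.098/12 per month; n is counted in months.
Growing ordinary annuity: PV = PMT₁ × [1 − ((1+g)/(1+r))^n] / (r − g) = 8,725 × [1 − ((1+0.005)/(1+r))^84] / (r − 0.005) = CHF 639,845.11.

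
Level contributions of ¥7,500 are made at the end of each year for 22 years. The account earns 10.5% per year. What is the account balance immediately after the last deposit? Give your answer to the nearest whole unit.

¥571,025

This is an ordinary annuity: 22 deposits of ¥7,500 at the end of each year.
Periodic rate r = 0.105 per year.
FV = PMT × [((1+r)^n − 1)/r] = 7,500 × [(1+r)^22 − 1] / r = ¥571,025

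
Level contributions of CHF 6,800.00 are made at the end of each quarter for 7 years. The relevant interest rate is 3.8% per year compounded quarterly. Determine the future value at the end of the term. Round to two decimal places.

CHF 216,954.30

This is an ordinary annuity: 28 deposits of CHF 6,800.00 at the end of each quarter.
Periodic rate r = 0.038/4 per quarter; n is counted in quarters.
FV = PMT × [((1+r)^n − 1)/r] = 6,800 × [(1+r)^28 − 1] / r = CHF 216,954.30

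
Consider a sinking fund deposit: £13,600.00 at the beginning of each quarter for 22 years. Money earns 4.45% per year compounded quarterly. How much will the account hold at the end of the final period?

This is an annuity due: 88 deposits of £13,600.00 at the beginning of each quarter.
Periodic rate r = 0.0445/4 per quarter; n is counted in quarters.
FV = PMT × [((1+r)^n − 1)/r] × (1+r) = 13,600 × [(1+r)^88 − 1] / r × (1+r) = £2,036,358.34

£2,036,358.34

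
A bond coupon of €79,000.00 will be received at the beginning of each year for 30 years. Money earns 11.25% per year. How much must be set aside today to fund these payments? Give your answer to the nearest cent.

This is an annuity due: 30 payments of €79,000.00 at the beginning of each year.
Periodic rate r = 0.1125 per year.
PV = PMT × [(1 − (1+r)^−n)/r] × (1+r) = 79,000 × [1 − (1+r)^−30] / r × (1+r) = €749,323.45

€749,323.45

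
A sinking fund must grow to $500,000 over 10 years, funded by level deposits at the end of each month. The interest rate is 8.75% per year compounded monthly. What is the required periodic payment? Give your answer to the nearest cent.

Level ordinary annuity; solve FV = PMT × [((1+r)^n − 1)/r] for PMT.
Periodic rate r = 0.0875/12 per month; n is counted in months.
With n = 120: PMT = 500,000 / ([((1+r)^n − 1)/r]) = $2,620.50

$2,620.50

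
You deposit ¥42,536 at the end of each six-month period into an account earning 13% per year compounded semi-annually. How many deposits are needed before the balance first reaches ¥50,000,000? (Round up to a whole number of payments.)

70 payments

Periodic rate r = 0.13/2 per half-year; n is counted in half-years.
Ordinary annuity FV: 50,000,000 = 42,536 × [((1+r)^n − 1)/r].
(1+r)^n = 1 + 50,000,000 × r / 42,536, so n = ln(1 + 50,000,000·r/42,536) / ln(1+r) = 69.06.
Round up to a whole number of payments: n = 70.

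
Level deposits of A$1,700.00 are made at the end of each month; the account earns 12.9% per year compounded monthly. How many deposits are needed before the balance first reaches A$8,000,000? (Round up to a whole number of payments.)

Periodic rate r = 0.129/12 per month; n is counted in months.
Ordinary annuity FV: 8,000,000 = 1,700 × [((1+r)^n − 1)/r].
(1+r)^n = 1 + 8,000,000 × r / 1,700, so n = ln(1 + 8,000,000·r/1,700) / ln(1+r) = 368.79.
Round up to a whole number of payments: n = 369.

369 payments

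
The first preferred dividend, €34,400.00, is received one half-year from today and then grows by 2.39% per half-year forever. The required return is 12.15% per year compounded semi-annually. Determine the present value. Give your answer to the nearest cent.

€933,514.25

Periodic rate r = 0.1215/2 per half-year.
Growing perpetuity (Gordon): PV = PMT₁ / (r − g) = 34,400 / (r − 0.0239) = €933,514.25.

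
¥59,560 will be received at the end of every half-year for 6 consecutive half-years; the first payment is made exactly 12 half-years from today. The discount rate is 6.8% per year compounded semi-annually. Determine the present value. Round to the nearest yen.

¥220,428

Ordinary annuity of 6 payments, first payment at period 12.
Periodic rate r = 0.068/2 per half-year; n is counted in half-years.
The ordinary-annuity PV formula values the stream one period before the first payment (period 11); discount that back 11 periods:
PV₀ = 59,560 × [1 − (1+r)^−6] / r × (1+r)^−11 = ¥220,428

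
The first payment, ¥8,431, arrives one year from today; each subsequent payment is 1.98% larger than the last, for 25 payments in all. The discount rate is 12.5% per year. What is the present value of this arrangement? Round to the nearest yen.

¥73,257

Periodic rate r = 0.125 per year.
Growing ordinary annuity: PV = PMT₁ × [1 − ((1+g)/(1+r))^n] / (r − g) = 8,431 × [1 − ((1+0.0198)/(1+r))^25] / (r − 0.0198) = ¥73,257.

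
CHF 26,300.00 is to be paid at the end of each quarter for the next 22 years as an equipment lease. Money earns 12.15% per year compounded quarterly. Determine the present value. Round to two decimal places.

CHF 803,634.81

This is an ordinary annuity: 88 payments of CHF 26,300.00 at the end of each quarter.
Periodic rate r = 0.1215/4 per quarter; n is counted in quarters.
PV = PMT × [(1 − (1+r)^−n)/r] = 26,300 × [1 − (1+r)^−88] / r = CHF 803,634.81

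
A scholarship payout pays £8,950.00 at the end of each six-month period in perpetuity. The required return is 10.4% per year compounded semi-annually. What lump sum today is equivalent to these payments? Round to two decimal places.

£172,115.38

Periodic rate r = 0.104/2 per half-year.
Level perpetuity: PV = PMT / r = 8,950 / (0.104/2) = £172,115.38.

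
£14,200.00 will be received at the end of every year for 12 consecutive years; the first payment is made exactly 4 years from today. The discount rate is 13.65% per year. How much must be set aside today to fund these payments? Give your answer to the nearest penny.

£55,605.45

Ordinary annuity of 12 payments, first payment at period 4.
Periodic rate r = 0.1365 per year.
The ordinary-annuity PV formula values the stream one period before the first payment (period 3); discount that back 3 periods:
PV₀ = 14,200 × [1 − (1+r)^−12] / r × (1+r)^−3 = £55,605.45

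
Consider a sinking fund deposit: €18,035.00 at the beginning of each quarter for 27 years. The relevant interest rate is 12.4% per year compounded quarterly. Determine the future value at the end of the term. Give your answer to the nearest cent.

This is an annuity due: 108 deposits of €18,035.00 at the beginning of each quarter.
Periodic rate r = 0.124/4 per quarter; n is counted in quarters.
FV = PMT × [((1+r)^n − 1)/r] × (1+r) = 18,035 × [(1+r)^108 − 1] / r × (1+r) = €15,616,386.20

€15,616,386.20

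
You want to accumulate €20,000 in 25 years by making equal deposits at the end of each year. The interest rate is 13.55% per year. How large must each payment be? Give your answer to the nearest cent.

Level ordinary annuity; solve FV = PMT × [((1+r)^n − 1)/r] for PMT.
Periodic rate r = 0.1355 per year.
With n = 25: PMT = 20,000 / ([((1+r)^n − 1)/r]) = €117.98

€117.98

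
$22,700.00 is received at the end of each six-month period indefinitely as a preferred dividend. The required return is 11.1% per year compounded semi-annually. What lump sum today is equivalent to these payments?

Periodic rate r = 0.111/2 per half-year.
Level perpetuity: PV = PMT / r = 22,700 / (0.111/2) = $409,009.01.

$409,009.01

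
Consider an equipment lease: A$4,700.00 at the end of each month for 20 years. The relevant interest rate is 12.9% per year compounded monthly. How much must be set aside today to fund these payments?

This is an ordinary annuity: 240 payments of A$4,700.00 at the end of each month.
Periodic rate r = 0.129/12 per month; n is counted in months.
PV = PMT × [(1 − (1+r)^−n)/r] = 4,700 × [1 − (1+r)^−240] / r = A$403,620.90

A$403,620.90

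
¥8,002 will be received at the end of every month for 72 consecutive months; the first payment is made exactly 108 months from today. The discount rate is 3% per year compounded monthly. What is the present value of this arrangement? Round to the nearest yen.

Ordinary annuity of 72 payments, first payment at period 108.
Periodic rate r = 0.03/12 per month; n is counted in months.
The ordinary-annuity PV formula values the stream one period before the first payment (period 107); discount that back 107 periods:
PV₀ = 8,002 × [1 − (1+r)^−72] / r × (1+r)^−107 = ¥403,187

¥403,187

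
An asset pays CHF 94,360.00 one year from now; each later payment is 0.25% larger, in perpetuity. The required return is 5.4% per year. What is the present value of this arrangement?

CHF 1,832,233.01

Periodic rate r = 0.054 per year.
Growing perpetuity (Gordon): PV = PMT₁ / (r − g) = 94,360 / (r − 0.0025) = CHF 1,832,233.01.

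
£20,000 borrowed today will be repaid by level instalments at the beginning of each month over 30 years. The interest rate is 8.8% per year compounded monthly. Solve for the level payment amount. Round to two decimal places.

Level annuity due; solve PV = PMT × [(1 − (1+r)^−n)/r] × (1+r) for PMT.
Periodic rate r = 0.088/12 per month; n is counted in months.
With n = 360: PMT = 20,000 / ([(1 − (1+r)^−n)/r] × (1+r)) = £156.90

£156.90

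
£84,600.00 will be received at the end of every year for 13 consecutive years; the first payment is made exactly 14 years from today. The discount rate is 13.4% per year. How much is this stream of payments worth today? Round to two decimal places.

Ordinary annuity of 13 payments, first payment at period 14.
Periodic rate r = 0.134 per year.
The ordinary-annuity PV formula values the stream one period before the first payment (period 13); discount that back 13 periods:
PV₀ = 84,600 × [1 − (1+r)^−13] / r × (1+r)^−13 = £99,104.36

£99,104.36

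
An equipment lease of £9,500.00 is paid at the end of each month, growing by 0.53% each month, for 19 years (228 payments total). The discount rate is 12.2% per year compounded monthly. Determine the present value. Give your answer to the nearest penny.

Periodic rate r = 0.122/12 per month; n is counted in months.
Growing ordinary annuity: PV = PMT₁ × [1 − ((1+g)/(1+r))^n] / (r − g) = 9,500 × [1 − ((1+0.0053)/(1+r))^228] / (r − 0.0053) = £1,302,978.18.

£1,302,978.18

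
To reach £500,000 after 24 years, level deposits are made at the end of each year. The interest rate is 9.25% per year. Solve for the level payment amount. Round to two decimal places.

£6,285.47

Level ordinary annuity; solve FV = PMT × [((1+r)^n − 1)/r] for PMT.
Periodic rate r = 0.0925 per year.
With n = 24: PMT = 500,000 / ([((1+r)^n − 1)/r]) = £6,285.47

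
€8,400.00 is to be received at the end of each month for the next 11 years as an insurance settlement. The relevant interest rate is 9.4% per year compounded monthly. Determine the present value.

This is an ordinary annuity: 132 payments of €8,400.00 at the end of each month.
Periodic rate r = 0.094/12 per month; n is counted in months.
PV = PMT × [(1 − (1+r)^−n)/r] = 8,400 × [1 − (1+r)^−132] / r = €689,496.40

€689,496.40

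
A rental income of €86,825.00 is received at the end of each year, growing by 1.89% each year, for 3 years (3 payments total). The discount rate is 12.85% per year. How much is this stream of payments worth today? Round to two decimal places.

Periodic rate r = 0.1285 per year.
Growing ordinary annuity: PV = PMT₁ × [1 − ((1+g)/(1+r))^n] / (r − g) = 86,825 × [1 − ((1+0.0189)/(1+r))^3] / (r − 0.0189) = €209,124.16.

€209,124.16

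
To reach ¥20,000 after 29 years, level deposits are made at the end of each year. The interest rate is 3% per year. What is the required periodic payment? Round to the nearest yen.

Level ordinary annuity; solve FV = PMT × [((1+r)^n − 1)/r] for PMT.
Periodic rate r = 0.03 per year.
With n = 29: PMT = 20,000 / ([((1+r)^n − 1)/r]) = ¥442

¥442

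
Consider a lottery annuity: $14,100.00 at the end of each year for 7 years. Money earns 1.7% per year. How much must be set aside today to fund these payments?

$92,316.67

This is an ordinary annuity: 7 payments of $14,100.00 at the end of each year.
Periodic rate r = 0.017 per year.
PV = PMT × [(1 − (1+r)^−n)/r] = 14,100 × [1 − (1+r)^−7] / r = $92,316.67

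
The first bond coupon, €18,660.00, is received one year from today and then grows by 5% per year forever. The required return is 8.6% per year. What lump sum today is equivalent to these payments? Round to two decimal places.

Periodic rate r = 0.086 per year.
Growing perpetuity (Gordon): PV = PMT₁ / (r − g) = 18,660 / (r − 0.05) = €518,333.33.

€518,333.33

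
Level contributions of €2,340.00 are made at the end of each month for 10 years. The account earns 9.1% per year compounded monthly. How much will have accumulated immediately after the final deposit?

€455,392.28

This is an ordinary annuity: 120 deposits of €2,340.00 at the end of each month.
Periodic rate r = 0.091/12 per month; n is counted in months.
FV = PMT × [((1+r)^n − 1)/r] = 2,340 × [(1+r)^120 − 1] / r = €455,392.28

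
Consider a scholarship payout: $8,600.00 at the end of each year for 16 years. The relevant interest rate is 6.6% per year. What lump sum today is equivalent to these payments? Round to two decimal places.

This is an ordinary annuity: 16 payments of $8,600.00 at the end of each year.
Periodic rate r = 0.066 per year.
PV = PMT × [(1 − (1+r)^−n)/r] = 8,600 × [1 − (1+r)^−16] / r = $83,439.04

$83,439.04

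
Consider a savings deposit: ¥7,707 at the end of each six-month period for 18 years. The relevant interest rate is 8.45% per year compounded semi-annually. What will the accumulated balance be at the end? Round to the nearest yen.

This is an ordinary annuity: 36 deposits of ¥7,707 at the end of each six-month period.
Periodic rate r = 0.0845/2 per half-year; n is counted in half-years.
FV = PMT × [((1+r)^n − 1)/r] = 7,707 × [(1+r)^36 − 1] / r = ¥626,770

¥626,770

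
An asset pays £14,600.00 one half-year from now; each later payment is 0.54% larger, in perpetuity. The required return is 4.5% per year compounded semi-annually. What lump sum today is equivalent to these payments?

Periodic rate r = 0.045/2 per half-year.
Growing perpetuity (Gordon): PV = PMT₁ / (r − g) = 14,600 / (r − 0.0054) = £853,801.17.

£853,801.17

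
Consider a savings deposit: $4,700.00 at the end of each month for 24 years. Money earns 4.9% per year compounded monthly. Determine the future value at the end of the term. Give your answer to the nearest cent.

$2,570,954.35

This is an ordinary annuity: 288 deposits of $4,700.00 at the end of each month.
Periodic rate r = 0.049/12 per month; n is counted in months.
FV = PMT × [((1+r)^n − 1)/r] = 4,700 × [(1+r)^288 − 1] / r = $2,570,954.35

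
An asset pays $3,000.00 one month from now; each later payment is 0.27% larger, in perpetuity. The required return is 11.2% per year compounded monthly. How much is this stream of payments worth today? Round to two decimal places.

Periodic rate r = 0.112/12 per month.
Growing perpetuity (Gordon): PV = PMT₁ / (r − g) = 3,000 / (r − 0.0027) = $452,261.31.

$452,261.31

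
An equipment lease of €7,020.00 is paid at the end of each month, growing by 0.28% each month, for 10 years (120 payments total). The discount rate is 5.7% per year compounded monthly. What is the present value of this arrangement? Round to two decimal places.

€748,589.45

Periodic rate r = 0.057/12 per month; n is counted in months.
Growing ordinary annuity: PV = PMT₁ × [1 − ((1+g)/(1+r))^n] / (r − g) = 7,020 × [1 − ((1+0.0028)/(1+r))^120] / (r − 0.0028) = €748,589.45.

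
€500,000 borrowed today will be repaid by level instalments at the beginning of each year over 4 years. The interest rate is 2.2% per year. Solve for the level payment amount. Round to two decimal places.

€129,109.39

Level annuity due; solve PV = PMT × [(1 − (1+r)^−n)/r] × (1+r) for PMT.
Periodic rate r = 0.022 per year.
With n = 4: PMT = 500,000 / ([(1 − (1+r)^−n)/r] × (1+r)) = €129,109.39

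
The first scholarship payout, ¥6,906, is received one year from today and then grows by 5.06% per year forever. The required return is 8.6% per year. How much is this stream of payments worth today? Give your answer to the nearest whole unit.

Periodic rate r = 0.086 per year.
Growing perpetuity (Gordon): PV = PMT₁ / (r − g) = 6,906 / (r − 0.0506) = ¥195,085.

¥195,085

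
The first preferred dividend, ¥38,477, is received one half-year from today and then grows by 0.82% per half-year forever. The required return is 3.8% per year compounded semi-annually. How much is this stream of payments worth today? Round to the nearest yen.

Periodic rate r = 0.038/2 per half-year.
Growing perpetuity (Gordon): PV = PMT₁ / (r − g) = 38,477 / (r − 0.0082) = ¥3,562,685.

¥3,562,685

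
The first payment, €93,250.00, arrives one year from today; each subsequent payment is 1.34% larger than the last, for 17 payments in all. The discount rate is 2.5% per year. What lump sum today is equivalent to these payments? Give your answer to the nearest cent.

€1,414,181.23

Periodic rate r = 0.025 per year.
Growing ordinary annuity: PV = PMT₁ × [1 − ((1+g)/(1+r))^n] / (r − g) = 93,250 × [1 − ((1+0.0134)/(1+r))^17] / (r − 0.0134) = €1,414,181.23.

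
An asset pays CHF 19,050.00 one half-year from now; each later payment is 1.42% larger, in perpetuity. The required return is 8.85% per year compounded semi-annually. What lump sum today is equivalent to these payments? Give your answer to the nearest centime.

CHF 633,943.43

Periodic rate r = 0.0885/2 per half-year.
Growing perpetuity (Gordon): PV = PMT₁ / (r − g) = 19,050 / (r − 0.0142) = CHF 633,943.43.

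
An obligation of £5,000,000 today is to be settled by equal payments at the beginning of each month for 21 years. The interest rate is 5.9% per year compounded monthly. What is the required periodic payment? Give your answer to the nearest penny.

£34,481.94

Level annuity due; solve PV = PMT × [(1 − (1+r)^−n)/r] × (1+r) for PMT.
Periodic rate r = 0.059/12 per month; n is counted in months.
With n = 252: PMT = 5,000,000 / ([(1 − (1+r)^−n)/r] × (1+r)) = £34,481.94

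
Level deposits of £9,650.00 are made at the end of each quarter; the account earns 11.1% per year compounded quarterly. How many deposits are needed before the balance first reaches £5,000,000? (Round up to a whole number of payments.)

Periodic rate r = 0.111/4 per quarter; n is counted in quarters.
Ordinary annuity FV: 5,000,000 = 9,650 × [((1+r)^n − 1)/r].
(1+r)^n = 1 + 5,000,000 × r / 9,650, so n = ln(1 + 5,000,000·r/9,650) / ln(1+r) = 99.85.
Round up to a whole number of payments: n = 100.

100 payments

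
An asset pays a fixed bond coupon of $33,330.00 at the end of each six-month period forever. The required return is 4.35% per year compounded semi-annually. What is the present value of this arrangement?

$1,532,413.79

Periodic rate r = 0.0435/2 per half-year.
Level perpetuity: PV = PMT / r = 33,330 / (0.0435/2) = $1,532,413.79.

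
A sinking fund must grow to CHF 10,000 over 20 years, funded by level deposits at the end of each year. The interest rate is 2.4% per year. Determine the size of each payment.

Level ordinary annuity; solve FV = PMT × [((1+r)^n − 1)/r] for PMT.
Periodic rate r = 0.024 per year.
With n = 20: PMT = 10,000 / ([((1+r)^n − 1)/r]) = CHF 395.43

CHF 395.43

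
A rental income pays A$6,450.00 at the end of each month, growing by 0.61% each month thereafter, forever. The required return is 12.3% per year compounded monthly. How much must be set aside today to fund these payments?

Periodic rate r = 0.123/12 per month.
Growing perpetuity (Gordon): PV = PMT₁ / (r − g) = 6,450 / (r − 0.0061) = A$1,554,216.87.

A$1,554,216.87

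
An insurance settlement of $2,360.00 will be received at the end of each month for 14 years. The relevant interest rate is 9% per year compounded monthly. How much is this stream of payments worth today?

$224,989.57

This is an ordinary annuity: 168 payments of $2,360.00 at the end of each month.
Periodic rate r = 0.09/12 per month; n is counted in months.
PV = PMT × [(1 − (1+r)^−n)/r] = 2,360 × [1 − (1+r)^−168] / r = $224,989.57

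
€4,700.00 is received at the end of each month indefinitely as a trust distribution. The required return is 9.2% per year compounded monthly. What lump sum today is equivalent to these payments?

Periodic rate r = 0.092/12 per month.
Level perpetuity: PV = PMT / r = 4,700 / (0.092/12) = €613,043.48.

€613,043.48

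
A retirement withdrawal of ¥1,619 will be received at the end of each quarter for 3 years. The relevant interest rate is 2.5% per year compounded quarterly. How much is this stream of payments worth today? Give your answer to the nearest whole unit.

¥18,661

This is an ordinary annuity: 12 payments of ¥1,619 at the end of each quarter.
Periodic rate r = 0.025/4 per quarter; n is counted in quarters.
PV = PMT × [(1 − (1+r)^−n)/r] = 1,619 × [1 − (1+r)^−12] / r = ¥18,661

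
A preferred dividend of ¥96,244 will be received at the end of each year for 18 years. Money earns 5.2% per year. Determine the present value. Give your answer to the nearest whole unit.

This is an ordinary annuity: 18 payments of ¥96,244 at the end of each year.
Periodic rate r = 0.052 per year.
PV = PMT × [(1 − (1+r)^−n)/r] = 96,244 × [1 − (1+r)^−18] / r = ¥1,107,678

¥1,107,678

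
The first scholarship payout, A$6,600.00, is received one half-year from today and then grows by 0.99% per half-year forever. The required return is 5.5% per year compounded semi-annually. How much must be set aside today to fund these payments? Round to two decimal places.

Periodic rate r = 0.055/2 per half-year.
Growing perpetuity (Gordon): PV = PMT₁ / (r − g) = 6,600 / (r − 0.0099) = A$375,000.00.

A$375,000.00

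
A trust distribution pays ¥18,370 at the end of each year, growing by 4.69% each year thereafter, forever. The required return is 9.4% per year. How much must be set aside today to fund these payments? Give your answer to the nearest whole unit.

¥390,021

Periodic rate r = 0.094 per year.
Growing perpetuity (Gordon): PV = PMT₁ / (r − g) = 18,370 / (r − 0.0469) = ¥390,021.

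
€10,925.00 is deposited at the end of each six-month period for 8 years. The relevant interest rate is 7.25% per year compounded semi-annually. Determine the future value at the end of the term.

€231,398.50

This is an ordinary annuity: 16 deposits of €10,925.00 at the end of each six-month period.
Periodic rate r = 0.0725/2 per half-year; n is counted in half-years.
FV = PMT × [((1+r)^n − 1)/r] = 10,925 × [(1+r)^16 − 1] / r = €231,398.50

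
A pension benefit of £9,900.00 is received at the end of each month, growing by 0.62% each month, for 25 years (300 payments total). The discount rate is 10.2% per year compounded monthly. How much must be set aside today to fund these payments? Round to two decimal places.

Periodic rate r = 0.102/12 per month; n is counted in months.
Growing ordinary annuity: PV = PMT₁ × [1 − ((1+g)/(1+r))^n] / (r − g) = 9,900 × [1 − ((1+0.0062)/(1+r))^300] / (r − 0.0062) = £2,134,493.94.

£2,134,493.94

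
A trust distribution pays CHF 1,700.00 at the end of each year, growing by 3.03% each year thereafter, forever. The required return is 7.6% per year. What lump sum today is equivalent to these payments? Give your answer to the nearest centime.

Periodic rate r = 0.076 per year.
Growing perpetuity (Gordon): PV = PMT₁ / (r − g) = 1,700 / (r − 0.0303) = CHF 37,199.12.

CHF 37,199.12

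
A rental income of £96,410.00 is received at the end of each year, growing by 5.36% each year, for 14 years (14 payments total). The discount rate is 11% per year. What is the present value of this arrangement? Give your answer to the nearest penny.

£885,672.74

Periodic rate r = 0.11 per year.
Growing ordinary annuity: PV = PMT₁ × [1 − ((1+g)/(1+r))^n] / (r − g) = 96,410 × [1 − ((1+0.0536)/(1+r))^14] / (r − 0.0536) = £885,672.74.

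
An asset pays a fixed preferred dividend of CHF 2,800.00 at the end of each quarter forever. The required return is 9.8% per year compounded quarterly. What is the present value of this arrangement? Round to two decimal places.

CHF 114,285.71

Periodic rate r = 0.098/4 per quarter.
Level perpetuity: PV = PMT / r = 2,800 / (0.098/4) = CHF 114,285.71.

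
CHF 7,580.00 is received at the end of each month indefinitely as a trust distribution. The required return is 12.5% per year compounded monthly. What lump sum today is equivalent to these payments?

Periodic rate r = 0.125/12 per month.
Level perpetuity: PV = PMT / r = 7,580 / (0.125/12) = CHF 727,680.00.

CHF 727,680.00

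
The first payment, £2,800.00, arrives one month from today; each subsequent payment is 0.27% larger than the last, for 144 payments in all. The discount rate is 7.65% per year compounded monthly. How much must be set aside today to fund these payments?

Periodic rate r = 0.0765/12 per month; n is counted in months.
Growing ordinary annuity: PV = PMT₁ × [1 − ((1+g)/(1+r))^n] / (r − g) = 2,800 × [1 − ((1+0.0027)/(1+r))^144] / (r − 0.0027) = £312,011.04.

£312,011.04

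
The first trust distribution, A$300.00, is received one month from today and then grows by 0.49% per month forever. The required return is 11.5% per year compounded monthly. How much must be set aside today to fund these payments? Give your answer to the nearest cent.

Periodic rate r = 0.115/12 per month.
Growing perpetuity (Gordon): PV = PMT₁ / (r − g) = 300 / (r − 0.0049) = A$64,056.94.

A$64,056.94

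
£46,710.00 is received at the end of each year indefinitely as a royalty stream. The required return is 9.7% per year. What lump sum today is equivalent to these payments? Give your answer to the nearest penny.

£481,546.39

Periodic rate r = 0.097 per year.
Level perpetuity: PV = PMT / r = 46,710 / (0.097) = £481,546.39.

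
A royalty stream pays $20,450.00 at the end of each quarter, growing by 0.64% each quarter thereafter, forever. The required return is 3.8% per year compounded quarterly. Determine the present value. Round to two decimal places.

Periodic rate r = 0.038/4 per quarter.
Growing perpetuity (Gordon): PV = PMT₁ / (r − g) = 20,450 / (r − 0.0064) = $6,596,774.19.

$6,596,774.19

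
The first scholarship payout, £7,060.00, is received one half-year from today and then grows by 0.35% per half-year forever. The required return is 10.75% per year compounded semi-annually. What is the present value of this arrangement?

Periodic rate r = 0.1075/2 per half-year.
Growing perpetuity (Gordon): PV = PMT₁ / (r − g) = 7,060 / (r − 0.0035) = £140,497.51.

£140,497.51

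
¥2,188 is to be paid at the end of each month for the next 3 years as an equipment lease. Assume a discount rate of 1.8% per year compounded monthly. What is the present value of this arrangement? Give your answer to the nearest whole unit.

¥76,623

This is an ordinary annuity: 36 payments of ¥2,188 at the end of each month.
Periodic rate r = 0.018/12 per month; n is counted in months.
PV = PMT × [(1 − (1+r)^−n)/r] = 2,188 × [1 − (1+r)^−36] / r = ¥76,623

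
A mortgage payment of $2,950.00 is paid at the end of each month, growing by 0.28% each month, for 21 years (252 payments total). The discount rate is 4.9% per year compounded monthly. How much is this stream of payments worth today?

Periodic rate r = 0.049/12 per month; n is counted in months.
Growing ordinary annuity: PV = PMT₁ × [1 − ((1+g)/(1+r))^n] / (r − g) = 2,950 × [1 − ((1+0.0028)/(1+r))^252] / (r − 0.0028) = $633,321.03.

$633,321.03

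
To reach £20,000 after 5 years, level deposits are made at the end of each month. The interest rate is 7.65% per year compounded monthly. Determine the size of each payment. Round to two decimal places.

£274.69

Level ordinary annuity; solve FV = PMT × [((1+r)^n − 1)/r] for PMT.
Periodic rate r = 0.0765/12 per month; n is counted in months.
With n = 60: PMT = 20,000 / ([((1+r)^n − 1)/r]) = £274.69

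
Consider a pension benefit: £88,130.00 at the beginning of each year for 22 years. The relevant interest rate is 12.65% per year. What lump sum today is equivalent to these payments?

£727,704.32

This is an annuity due: 22 payments of £88,130.00 at the beginning of each year.
Periodic rate r = 0.1265 per year.
PV = PMT × [(1 − (1+r)^−n)/r] × (1+r) = 88,130 × [1 − (1+r)^−22] / r × (1+r) = £727,704.32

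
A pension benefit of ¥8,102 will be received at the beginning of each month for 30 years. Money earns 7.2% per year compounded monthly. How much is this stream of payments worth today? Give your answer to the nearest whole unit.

This is an annuity due: 360 payments of ¥8,102 at the beginning of each month.
Periodic rate r = 0.072/12 per month; n is counted in months.
PV = PMT × [(1 − (1+r)^−n)/r] × (1+r) = 8,102 × [1 − (1+r)^−360] / r × (1+r) = ¥1,200,759

¥1,200,759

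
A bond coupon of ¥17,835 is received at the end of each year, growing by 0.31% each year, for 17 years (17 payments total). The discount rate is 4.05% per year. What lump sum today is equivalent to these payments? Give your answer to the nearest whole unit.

¥220,932

Periodic rate r = 0.0405 per year.
Growing ordinary annuity: PV = PMT₁ × [1 − ((1+g)/(1+r))^n] / (r − g) = 17,835 × [1 − ((1+0.0031)/(1+r))^17] / (r − 0.0031) = ¥220,932.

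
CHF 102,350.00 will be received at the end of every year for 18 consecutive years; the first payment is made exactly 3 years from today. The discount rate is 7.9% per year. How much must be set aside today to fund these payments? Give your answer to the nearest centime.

Ordinary annuity of 18 payments, first payment at period 3.
Periodic rate r = 0.079 per year.
The ordinary-annuity PV formula values the stream one period before the first payment (period 2); discount that back 2 periods:
PV₀ = 102,350 × [1 − (1+r)^−18] / r × (1+r)^−2 = CHF 829,641.95

CHF 829,641.95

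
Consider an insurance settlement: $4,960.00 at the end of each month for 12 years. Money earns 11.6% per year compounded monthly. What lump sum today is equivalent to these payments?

This is an ordinary annuity: 144 payments of $4,960.00 at the end of each month.
Periodic rate r = 0.116/12 per month; n is counted in months.
PV = PMT × [(1 − (1+r)^−n)/r] = 4,960 × [1 − (1+r)^−144] / r = $384,701.90

$384,701.90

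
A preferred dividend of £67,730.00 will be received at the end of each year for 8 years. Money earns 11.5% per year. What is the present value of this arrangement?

This is an ordinary annuity: 8 payments of £67,730.00 at the end of each year.
Periodic rate r = 0.115 per year.
PV = PMT × [(1 − (1+r)^−n)/r] = 67,730 × [1 − (1+r)^−8] / r = £342,418.28

£342,418.28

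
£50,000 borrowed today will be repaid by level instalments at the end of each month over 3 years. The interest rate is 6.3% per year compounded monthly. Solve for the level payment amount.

£1,527.90

Level ordinary annuity; solve PV = PMT × [(1 − (1+r)^−n)/r] for PMT.
Periodic rate r = 0.063/12 per month; n is counted in months.
With n = 36: PMT = 50,000 / ([(1 − (1+r)^−n)/r]) = £1,527.90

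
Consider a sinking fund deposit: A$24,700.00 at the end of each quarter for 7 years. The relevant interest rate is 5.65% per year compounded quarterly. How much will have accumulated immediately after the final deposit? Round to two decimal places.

A$841,151.06

This is an ordinary annuity: 28 deposits of A$24,700.00 at the end of each quarter.
Periodic rate r = 0.0565/4 per quarter; n is counted in quarters.
FV = PMT × [((1+r)^n − 1)/r] = 24,700 × [(1+r)^28 − 1] / r = A$841,151.06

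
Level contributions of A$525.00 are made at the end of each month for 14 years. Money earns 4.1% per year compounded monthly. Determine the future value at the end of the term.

This is an ordinary annuity: 168 deposits of A$525.00 at the end of each month.
Periodic rate r = 0.041/12 per month; n is counted in months.
FV = PMT × [((1+r)^n − 1)/r] = 525 × [(1+r)^168 − 1] / r = A$118,873.04

A$118,873.04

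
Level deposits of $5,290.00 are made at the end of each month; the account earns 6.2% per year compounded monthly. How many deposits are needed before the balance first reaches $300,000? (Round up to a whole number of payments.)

50 payments

Periodic rate r = 0.062/12 per month; n is counted in months.
Ordinary annuity FV: 300,000 = 5,290 × [((1+r)^n − 1)/r].
(1+r)^n = 1 + 300,000 × r / 5,290, so n = ln(1 + 300,000·r/5,290) / ln(1+r) = 49.86.
Round up to a whole number of payments: n = 50.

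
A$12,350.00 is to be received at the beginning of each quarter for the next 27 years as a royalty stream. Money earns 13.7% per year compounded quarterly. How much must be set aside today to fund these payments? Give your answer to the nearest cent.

This is an annuity due: 108 payments of A$12,350.00 at the beginning of each quarter.
Periodic rate r = 0.137/4 per quarter; n is counted in quarters.
PV = PMT × [(1 − (1+r)^−n)/r] × (1+r) = 12,350 × [1 − (1+r)^−108] / r × (1+r) = A$363,114.77

A$363,114.77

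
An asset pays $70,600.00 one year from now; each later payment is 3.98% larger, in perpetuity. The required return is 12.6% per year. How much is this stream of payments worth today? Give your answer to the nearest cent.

Periodic rate r = 0.126 per year.
Growing perpetuity (Gordon): PV = PMT₁ / (r − g) = 70,600 / (r − 0.0398) = $819,025.52.

$819,025.52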